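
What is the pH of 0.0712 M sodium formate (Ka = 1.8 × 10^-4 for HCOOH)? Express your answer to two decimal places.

pH = 8.30

HCOO- is the conjugate base of the weak acid HCOOH.
Kb = Kw/Ka = 1.0×10^-14 / 1.8 × 10^-4 = 5.56 × 10^-11
Let x = [OH-] at equilibrium. Kb = x²/(0.0712 − x).
Assume x ≪ 0.0712: x ≈ √(5.56 × 10^-11 × 0.0712) = 1.99 × 10^-6 M
pOH = 5.70, so pH = 14.00 − pOH = 8.30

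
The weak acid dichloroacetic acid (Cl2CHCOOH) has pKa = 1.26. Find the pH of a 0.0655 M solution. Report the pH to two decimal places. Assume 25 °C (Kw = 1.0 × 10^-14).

Cl2CHCOOH ⇌ Cl2CHCOO- + H+
Ka = 10^(−1.26) = 5.50 × 10^-2
Ka = [H+]²/(0.0655 − [H+]) = 5.50 × 10^-2
Here C₀/Ka ≈ 1.19, so the small-[H+] approximation fails. Use the quadratic:
[H+] = [−0.055 + √(0.055² + 0.0144)]/2 = 3.85 × 10^-2 M
pH = −log(3.85 × 10^-2) = 1.41

pH = 1.41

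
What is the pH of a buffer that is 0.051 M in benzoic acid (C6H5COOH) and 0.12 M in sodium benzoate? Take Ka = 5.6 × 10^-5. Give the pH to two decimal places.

pH = 4.62

pKa = −log(5.6 × 10^-5) = 4.252
pH = pKa + log([A⁻]/[HA]) = 4.252 + log(0.12/0.051)
pH = 4.252 + (+0.372) = 4.62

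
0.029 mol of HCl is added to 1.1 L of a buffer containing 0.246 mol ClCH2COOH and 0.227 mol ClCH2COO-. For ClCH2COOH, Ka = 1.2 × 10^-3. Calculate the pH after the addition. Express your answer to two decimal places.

pH = 2.78

Added H+ converts ClCH2COO- to ClCH2COOH: ClCH2COOH → 0.275 mol, ClCH2COO- → 0.198 mol.
pKa = −log(1.2 × 10^-3) = 2.921
Henderson–Hasselbalch with mole ratio 0.198/0.275: pH = 2.921 + (-0.143)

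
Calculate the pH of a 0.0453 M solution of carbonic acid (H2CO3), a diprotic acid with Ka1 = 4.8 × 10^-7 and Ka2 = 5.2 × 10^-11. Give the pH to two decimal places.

Since Ka1 ≫ Ka2, the first ionization dominates [H+].
Ka1 = x²/(0.0453 − x) = 4.8 × 10^-7
x ≈ √(4.8 × 10^-7 × 0.0453) = 1.47 × 10^-4 M
pH = −log(1.47 × 10^-4) = 3.83

pH = 3.83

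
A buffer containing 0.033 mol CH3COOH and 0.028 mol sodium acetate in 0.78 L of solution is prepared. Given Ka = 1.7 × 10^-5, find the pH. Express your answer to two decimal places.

pH = 4.70

pKa = −log(1.7 × 10^-5) = 4.770
pH = pKa + log([A⁻]/[HA]) = 4.770 + log(0.028/0.033)
pH = 4.770 + (-0.071) = 4.70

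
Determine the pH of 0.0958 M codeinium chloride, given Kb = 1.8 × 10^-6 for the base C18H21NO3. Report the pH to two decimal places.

pH = 4.64

C18H22NO3+ is the conjugate acid of the weak base C18H21NO3.
Ka = Kw/Kb = 1.0×10^-14 / 1.8 × 10^-6 = 5.56 × 10^-9
From the ICE table, Ka = [H+]²/(0.0958 − [H+]) = 5.56 × 10^-9.
Assume [H+] ≪ 0.0958: [H+] ≈ √(5.56 × 10^-9 × 0.0958) = 2.31 × 10^-5 M
Check: 0.024% ionized — well under 5%, approximation valid.
pH = −log(2.31 × 10^-5) = 4.64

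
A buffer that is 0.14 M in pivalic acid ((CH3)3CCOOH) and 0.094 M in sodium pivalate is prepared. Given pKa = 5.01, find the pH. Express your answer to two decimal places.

Using pH = pKa + log([base]/[acid]) with [base]/[acid] = 0.094/0.14:
pH = 5.01 + (-0.173) = 4.84

pH = 4.84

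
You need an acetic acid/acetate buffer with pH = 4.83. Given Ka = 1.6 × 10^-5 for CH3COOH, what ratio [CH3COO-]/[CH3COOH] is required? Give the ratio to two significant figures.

pKa = -log(1.6 × 10^-5) = 4.796
pH = pKa + log(r) ⇒ log(r) = 4.83 − 4.796 = +0.034
r = [CH3COO-]/[CH3COOH] = 10^(+0.034) = 1.08

ratio = 1.1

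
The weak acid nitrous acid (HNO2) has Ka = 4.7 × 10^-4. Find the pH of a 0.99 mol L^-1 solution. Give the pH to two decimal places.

pH = 1.67

HNO2 ⇌ NO2- + H+
Ka = [H+]²/(0.99 − [H+]) = 4.7 × 10^-4
Neglecting [H+] in the denominator: [H+] = √(4.7 × 10^-4 × 0.99) = 2.16 × 10^-2 M
pH = −log(2.16 × 10^-2) = 1.67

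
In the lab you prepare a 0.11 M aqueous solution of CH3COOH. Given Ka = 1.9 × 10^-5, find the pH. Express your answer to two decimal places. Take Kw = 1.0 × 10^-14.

pH = 2.84

CH3COOH ⇌ CH3COO- + H+
From the ICE table, Ka = x²/(0.11 − x) = 1.9 × 10^-5.
Assume x ≪ 0.11: x ≈ √(1.9 × 10^-5 × 0.11) = 1.45 × 10^-3 M
Check: 1.3% ionized — well under 5%, approximation valid.
pH = −log[H+] = −log(1.45 × 10^-3) = 2.84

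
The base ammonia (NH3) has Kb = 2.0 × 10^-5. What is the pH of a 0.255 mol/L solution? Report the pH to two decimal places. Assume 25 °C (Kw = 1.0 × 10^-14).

pH = 11.35

NH3 + H2O ⇌ NH4+ + OH-
From the ICE table, Kb = [OH-]²/(0.255 − [OH-]) = 2.0 × 10^-5.
Assume [OH-] ≪ 0.255: [OH-] ≈ √(2.0 × 10^-5 × 0.255) = 2.26 × 10^-3 M
([OH-]/C₀ = 0.89% < 5%, so the approximation holds.)
pOH = −log(2.26 × 10^-3) = 2.65; pH = 14.00 − 2.65 = 11.35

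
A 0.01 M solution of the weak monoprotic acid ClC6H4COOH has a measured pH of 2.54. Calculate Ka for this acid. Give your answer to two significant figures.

[H+] = 10^(-2.54) = 2.88 × 10^-3 M
At equilibrium [HA] = 0.01 − 2.88 × 10^-3 = 7.12 × 10^-3 M
Ka = [H+][A-]/[HA] = (2.88 × 10^-3)² / 7.12 × 10^-3 = 1.2 × 10^-3

Ka = 1.2 × 10^-3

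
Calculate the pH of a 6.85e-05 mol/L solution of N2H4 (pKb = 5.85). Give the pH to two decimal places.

N2H4 + H2O ⇌ N2H5+ + OH-
Kb = 10^(−5.85) = 1.41 × 10^-6
Kb = [OH-]²/(6.85e-05 − [OH-]) = 1.41 × 10^-6
The 5% rule fails; solving [OH-]² + Kb·[OH-] − Kb·C₀ = 0 exactly:
[OH-] = (−Kb + √(Kb² + 4·Kb·C₀))/2 = 9.15 × 10^-6 M
pOH = −log(9.15 × 10^-6) = 5.04; pH = 14.00 − 5.04 = 8.96

pH = 8.96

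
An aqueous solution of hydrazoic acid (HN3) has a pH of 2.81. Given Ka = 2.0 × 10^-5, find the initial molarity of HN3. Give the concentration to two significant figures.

C₀ = 1.2 × 10^-1 M

[H+] = 10^(-2.81) = 1.55 × 10^-3 M = x
Ka = x²/(C₀ − x) ⇒ C₀ = x + x²/Ka
C₀ = 1.55 × 10^-3 + (1.55 × 10^-3)²/(2.0 × 10^-5) = 1.22 × 10^-1 M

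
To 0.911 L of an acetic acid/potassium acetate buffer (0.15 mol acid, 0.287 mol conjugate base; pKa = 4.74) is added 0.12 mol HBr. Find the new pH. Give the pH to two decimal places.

pH = 4.53

Added H+ converts CH3COO- to CH3COOH: CH3COOH → 0.27 mol, CH3COO- → 0.167 mol.
pH = pKa + log([A⁻]/[HA]) = 4.74 + log(0.167/0.27) = 4.74 -0.209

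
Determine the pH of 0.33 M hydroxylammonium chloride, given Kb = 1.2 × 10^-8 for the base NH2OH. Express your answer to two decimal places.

NH3OH+ is the conjugate acid of the weak base NH2OH.
Ka = Kw/Kb = 1.0×10^-14 / 1.2 × 10^-8 = 8.33 × 10^-7
Ka = [H+]²/(0.33 − [H+]) = 8.33 × 10^-7
Neglecting [H+] in the denominator: [H+] = √(8.33 × 10^-7 × 0.33) = 5.24 × 10^-4 M
pH = −log(5.24 × 10^-4) = 3.28

pH = 3.28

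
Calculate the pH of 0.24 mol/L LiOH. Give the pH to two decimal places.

pH = 13.38

LiOH is a strong base; [OH-] = 0.24 M.
pOH = -log(0.24) = 0.62
pH = 14.00 - 0.62 = 13.38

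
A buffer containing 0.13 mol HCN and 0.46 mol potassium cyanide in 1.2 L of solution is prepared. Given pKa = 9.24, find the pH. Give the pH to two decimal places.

Henderson–Hasselbalch: pH = pKa + log([CN-]/[HCN]) = 9.24 + log(0.46/0.13)
pH = 9.24 + (+0.549) = 9.79

pH = 9.79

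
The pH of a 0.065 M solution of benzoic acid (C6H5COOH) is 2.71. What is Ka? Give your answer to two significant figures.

Ka = 6.0 × 10^-5

[H+] = 10^(-2.71) = 1.95 × 10^-3 M
At equilibrium [HA] = 0.065 − 1.95 × 10^-3 = 6.31 × 10^-2 M
Ka = [H+][A-]/[HA] = (1.95 × 10^-3)² / 6.31 × 10^-2 = 6.0 × 10^-5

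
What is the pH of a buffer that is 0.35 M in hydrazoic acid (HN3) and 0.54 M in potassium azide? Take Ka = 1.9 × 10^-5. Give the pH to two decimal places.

pH = 4.91

pKa = −log(1.9 × 10^-5) = 4.721
Henderson–Hasselbalch: pH = pKa + log([N3-]/[HN3]) = 4.721 + log(0.54/0.35)
pH = 4.721 + (+0.188) = 4.91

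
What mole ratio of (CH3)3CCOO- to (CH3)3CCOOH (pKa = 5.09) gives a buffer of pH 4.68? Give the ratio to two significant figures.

pH = pKa + log(r) ⇒ log(r) = 4.68 − 5.09 = -0.41
r = [(CH3)3CCOO-]/[(CH3)3CCOOH] = 10^(-0.41) = 0.389

ratio = 0.39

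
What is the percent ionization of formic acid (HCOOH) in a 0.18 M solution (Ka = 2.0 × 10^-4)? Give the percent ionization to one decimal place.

3.3%

HCOOH ⇌ HCOO- + H+; let x = [H+] at equilibrium.
x ≈ √(Ka·C₀) = √(2.0 × 10^-4 × 0.18) = 6.00 × 10^-3 M
% ionization = x/C₀ × 100% = 6.00 × 10^-3/0.18 × 100% = 3.3%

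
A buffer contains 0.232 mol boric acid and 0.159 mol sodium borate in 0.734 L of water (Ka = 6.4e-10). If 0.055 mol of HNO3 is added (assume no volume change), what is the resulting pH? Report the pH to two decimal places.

After neutralization: n(B(OH)3) = 0.287 mol, n(B(OH)4-) = 0.104 mol.
pKa = −log(6.4 × 10^-10) = 9.194
pH = pKa + log([A⁻]/[HA]) = 9.194 + log(0.104/0.287) = 9.194 -0.441

pH = 8.75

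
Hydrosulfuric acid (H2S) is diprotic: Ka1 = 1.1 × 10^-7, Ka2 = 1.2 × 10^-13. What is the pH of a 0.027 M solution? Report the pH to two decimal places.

pH = 4.26

Ka1 ≫ Ka2, so treat the first dissociation as the only significant source of H+.
Ka1 = x²/(0.027 − x) = 1.1 × 10^-7
x ≈ √(1.1 × 10^-7 × 0.027) = 5.45 × 10^-5 M
pH = −log(5.45 × 10^-5) = 4.26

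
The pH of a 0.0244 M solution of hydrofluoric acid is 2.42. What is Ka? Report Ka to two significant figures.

Ka = 7.0 × 10^-4

[H+] = 10^(-2.42) = 3.80 × 10^-3 M
At equilibrium [HA] = 0.0244 − 3.80 × 10^-3 = 2.06 × 10^-2 M
Ka = [H+][A-]/[HA] = (3.80 × 10^-3)² / 2.06 × 10^-2 = 7.0 × 10^-4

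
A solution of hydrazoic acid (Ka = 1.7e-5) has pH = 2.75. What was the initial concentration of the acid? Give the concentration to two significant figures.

[H+] = 10^(-2.75) = 1.78 × 10^-3 M = x
Ka = x²/(C₀ − x) ⇒ C₀ = x + x²/Ka
C₀ = 1.78 × 10^-3 + (1.78 × 10^-3)²/(1.7 × 10^-5) = 1.88 × 10^-1 M

C₀ = 1.9 × 10^-1 M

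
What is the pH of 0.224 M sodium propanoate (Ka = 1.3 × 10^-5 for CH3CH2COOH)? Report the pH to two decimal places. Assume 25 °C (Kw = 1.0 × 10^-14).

pH = 9.12

CH3CH2COO- is the conjugate base of the weak acid CH3CH2COOH.
Kb = Kw/Ka = 1.0×10^-14 / 1.3 × 10^-5 = 7.69 × 10^-10
Kb = [OH-]²/(0.224 − [OH-]) = 7.69 × 10^-10
Assume [OH-] ≪ 0.224: [OH-] ≈ √(7.69 × 10^-10 × 0.224) = 1.31 × 10^-5 M
pOH = −log(1.31 × 10^-5) = 4.88; pH = 14.00 − 4.88 = 9.12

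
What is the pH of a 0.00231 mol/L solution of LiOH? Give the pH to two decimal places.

LiOH is a strong base; [OH-] = 0.00231 M.
pOH = -log(0.00231) = 2.64
pH = 14.00 - 2.64 = 11.36

pH = 11.36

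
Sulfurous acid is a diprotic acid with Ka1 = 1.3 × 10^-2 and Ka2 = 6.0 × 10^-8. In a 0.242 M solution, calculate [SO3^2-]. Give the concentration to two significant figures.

First ionization gives [H+] ≈ [HSO3-] = 5.00 × 10^-2 M.
Second step: Ka2 = [H+][SO3^2-]/[HSO3-] ≈ [SO3^2-] (since [H+] ≈ [HSO3-]).
So [SO3^2-] ≈ Ka2.

6.0 × 10^-8 M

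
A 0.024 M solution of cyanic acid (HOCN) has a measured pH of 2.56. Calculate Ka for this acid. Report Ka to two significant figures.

Ka = 3.6 × 10^-4

[H+] = 10^(-2.56) = 2.75 × 10^-3 M
At equilibrium [HA] = 0.024 − 2.75 × 10^-3 = 2.13 × 10^-2 M
Ka = [H+][A-]/[HA] = (2.75 × 10^-3)² / 2.13 × 10^-2 = 3.6 × 10^-4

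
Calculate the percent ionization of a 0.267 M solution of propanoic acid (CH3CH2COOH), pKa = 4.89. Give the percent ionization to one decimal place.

CH3CH2COOH ⇌ CH3CH2COO- + H+; let x = [H+] at equilibrium.
Ka = 10^(−4.89) = 1.29 × 10^-5
x ≈ √(Ka·C₀) = √(1.29 × 10^-5 × 0.267) = 1.86 × 10^-3 M
% ionization = x/C₀ × 100% = 1.86 × 10^-3/0.267 × 100% = 0.7%

0.7%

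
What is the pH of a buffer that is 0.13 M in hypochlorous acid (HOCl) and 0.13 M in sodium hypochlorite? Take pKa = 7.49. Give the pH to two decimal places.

pH = pKa + log([A⁻]/[HA]) = 7.49 + log(0.13/0.13)
pH = 7.49 + (+0.000) = 7.49

pH = 7.49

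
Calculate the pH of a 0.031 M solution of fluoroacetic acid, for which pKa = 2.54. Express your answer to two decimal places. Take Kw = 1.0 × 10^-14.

pH = 2.09

FCH2COOH ⇌ FCH2COO- + H+
Ka = 10^(−2.54) = 2.88 × 10^-3
Ka = [H+]²/(0.031 − [H+]) = 2.88 × 10^-3
Here C₀/Ka ≈ 10.8, so the small-[H+] approximation fails. Use the quadratic:
[H+] = (−Ka + √(Ka² + 4·Ka·C₀))/2 = 8.12 × 10^-3 M
pH = −log[H+] = −log(8.12 × 10^-3) = 2.09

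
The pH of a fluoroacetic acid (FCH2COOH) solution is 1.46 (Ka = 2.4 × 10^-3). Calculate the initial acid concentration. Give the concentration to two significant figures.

C₀ = 5.4 × 10^-1 M

[H+] = 10^(-1.46) = 3.47 × 10^-2 M = x
Ka = x²/(C₀ − x) ⇒ C₀ = x + x²/Ka
C₀ = 3.47 × 10^-2 + (3.47 × 10^-2)²/(2.4 × 10^-3) = 5.36 × 10^-1 M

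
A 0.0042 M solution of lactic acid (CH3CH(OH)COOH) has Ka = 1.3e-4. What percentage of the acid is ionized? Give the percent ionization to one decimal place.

CH3CH(OH)COOH ⇌ CH3CH(OH)COO- + H+; let x = [H+] at equilibrium.
Ka = x²/(C₀ − x); solving the quadratic gives x = 6.77 × 10^-4 M.
Fraction ionized = 6.77 × 10^-4 / 0.0042 = 0.1612 → 16.1%

16.1%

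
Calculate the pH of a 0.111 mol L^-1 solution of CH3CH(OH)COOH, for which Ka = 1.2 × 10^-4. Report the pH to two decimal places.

pH = 2.44

CH3CH(OH)COOH ⇌ CH3CH(OH)COO- + H+
From the ICE table, Ka = x²/(0.111 − x) = 1.2 × 10^-4.
Assume x ≪ 0.111: x ≈ √(1.2 × 10^-4 × 0.111) = 3.65 × 10^-3 M
pH = −log[H+] = −log(3.65 × 10^-3) = 2.44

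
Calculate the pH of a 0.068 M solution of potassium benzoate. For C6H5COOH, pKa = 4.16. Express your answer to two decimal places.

pH = 8.50

C6H5COO- is the conjugate base of the weak acid C6H5COOH.
Ka = 10^(−4.16) = 6.92 × 10^-5
Kb = Kw/Ka = 1.0×10^-14 / 6.92 × 10^-5 = 1.45 × 10^-10
Let x = [OH-] at equilibrium. Kb = x²/(0.068 − x).
Assume x ≪ 0.068: x ≈ √(1.45 × 10^-10 × 0.068) = 3.14 × 10^-6 M
Check: 0.0046% ionized — well under 5%, approximation valid.
pOH = 5.50, so pH = 14.00 − pOH = 8.50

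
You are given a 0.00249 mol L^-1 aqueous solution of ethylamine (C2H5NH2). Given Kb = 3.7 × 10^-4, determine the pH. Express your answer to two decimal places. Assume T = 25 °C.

pH = 10.90

C2H5NH2 + H2O ⇌ C2H5NH3+ + OH-
From the ICE table, Kb = [OH-]²/(0.00249 − [OH-]) = 3.7 × 10^-4.
[OH-] is not negligible relative to C₀; solve [OH-]² + 0.00037·[OH-] − 9.21e-07 = 0.
[OH-] = [−0.00037 + √(0.00037² + 3.69e-06)]/2 = 7.93 × 10^-4 M
pOH = 3.10, so pH = 14.00 − pOH = 10.90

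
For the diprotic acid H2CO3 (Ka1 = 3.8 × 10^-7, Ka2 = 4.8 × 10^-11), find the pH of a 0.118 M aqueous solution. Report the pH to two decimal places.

pH = 3.67

Ka1 ≫ Ka2, so treat the first dissociation as the only significant source of H+.
Ka1 = x²/(0.118 − x) = 3.8 × 10^-7
x ≈ √(3.8 × 10^-7 × 0.118) = 2.12 × 10^-4 M
pH = −log(2.12 × 10^-4) = 3.67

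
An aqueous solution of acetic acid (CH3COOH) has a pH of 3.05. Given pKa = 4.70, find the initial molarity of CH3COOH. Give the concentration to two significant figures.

[H+] = 10^(-3.05) = 8.91 × 10^-4 M = x
Ka = 10^(−4.70) = 2.00 × 10^-5
Ka = x²/(C₀ − x) ⇒ C₀ = x + x²/Ka
C₀ = 8.91 × 10^-4 + (8.91 × 10^-4)²/(2.00 × 10^-5) = 4.06 × 10^-2 M

C₀ = 4.1 × 10^-2 M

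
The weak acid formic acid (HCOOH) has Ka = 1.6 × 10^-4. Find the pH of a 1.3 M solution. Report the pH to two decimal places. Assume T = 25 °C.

pH = 1.84

HCOOH ⇌ HCOO- + H+
Ka = [H+]²/(1.3 − [H+]) = 1.6 × 10^-4
Assume [H+] ≪ 1.3: [H+] ≈ √(1.6 × 10^-4 × 1.3) = 1.44 × 10^-2 M
([H+]/C₀ = 1.1% < 5%, so the approximation holds.)
pH = −log[H+] = −log(1.44 × 10^-2) = 1.84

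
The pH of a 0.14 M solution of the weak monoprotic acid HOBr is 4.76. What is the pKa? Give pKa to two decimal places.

[H+] = 10^(-4.76) = 1.74 × 10^-5 M
At equilibrium [HA] = 0.14 − 1.74 × 10^-5 = 1.40 × 10^-1 M
Ka = [H+][A-]/[HA] = (1.74 × 10^-5)² / 1.40 × 10^-1 = 2.16 × 10^-9
pKa = -log(2.16 × 10^-9) = 8.67

pKa = 8.67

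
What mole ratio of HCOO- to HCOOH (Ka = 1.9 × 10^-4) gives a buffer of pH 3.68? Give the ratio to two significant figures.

ratio = 0.91

pKa = -log(1.9 × 10^-4) = 3.721
pH = pKa + log(r) ⇒ log(r) = 3.68 − 3.721 = -0.041
r = [HCOO-]/[HCOOH] = 10^(-0.041) = 0.91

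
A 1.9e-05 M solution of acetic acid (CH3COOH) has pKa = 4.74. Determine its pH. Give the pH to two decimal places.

pH = 4.94

CH3COOH ⇌ CH3COO- + H+
Ka = 10^(−4.74) = 1.82 × 10^-5
From the ICE table, Ka = [H+]²/(1.9e-05 − [H+]) = 1.82 × 10^-5.
[H+] is not negligible relative to C₀; solve [H+]² + 1.82e-05·[H+] − 3.46e-10 = 0.
[H+] = [−1.82e-05 + √(1.82e-05² + 1.38e-09)]/2 = 1.16 × 10^-5 M
pH = −log[H+] = −log(1.16 × 10^-5) = 4.94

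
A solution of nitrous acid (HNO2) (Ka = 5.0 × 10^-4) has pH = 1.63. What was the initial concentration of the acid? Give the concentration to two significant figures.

C₀ = 1.1 M

[H+] = 10^(-1.63) = 2.34 × 10^-2 M = x
Ka = x²/(C₀ − x) ⇒ C₀ = x + x²/Ka
C₀ = 2.34 × 10^-2 + (2.34 × 10^-2)²/(5.0 × 10^-4) = 1.12 M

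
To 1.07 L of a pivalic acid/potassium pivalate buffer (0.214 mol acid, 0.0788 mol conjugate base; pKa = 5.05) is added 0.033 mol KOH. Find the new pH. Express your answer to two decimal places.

pH = 4.84

OH- converts (CH3)3CCOOH to (CH3)3CCOO-: (CH3)3CCOOH → 0.181 mol, (CH3)3CCOO- → 0.112 mol.
pH = pKa + log([A⁻]/[HA]) = 5.05 + log(0.112/0.181) = 5.05 -0.208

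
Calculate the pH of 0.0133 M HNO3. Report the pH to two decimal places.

HNO3 is a strong acid and dissociates completely, so [H+] = 0.0133 M.
pH = -log(0.0133) = 1.88

pH = 1.88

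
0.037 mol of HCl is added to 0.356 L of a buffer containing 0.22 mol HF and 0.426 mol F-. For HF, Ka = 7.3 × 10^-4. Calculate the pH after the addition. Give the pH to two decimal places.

pH = 3.32

After neutralization: n(HF) = 0.257 mol, n(F-) = 0.389 mol.
pKa = −log(7.3 × 10^-4) = 3.137
pH = pKa + log([A⁻]/[HA]) = 3.137 + log(0.389/0.257) = 3.137 +0.180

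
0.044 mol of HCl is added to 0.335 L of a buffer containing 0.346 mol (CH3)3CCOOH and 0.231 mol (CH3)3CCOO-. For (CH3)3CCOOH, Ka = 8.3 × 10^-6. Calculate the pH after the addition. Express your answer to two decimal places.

pH = 4.76

After neutralization: n((CH3)3CCOOH) = 0.39 mol, n((CH3)3CCOO-) = 0.187 mol.
pKa = −log(8.3 × 10^-6) = 5.081
pH = pKa + log(n_(CH3)3CCOO-/n_(CH3)3CCOOH) = 5.081 + log(0.187/0.39) = 5.081 + (-0.319)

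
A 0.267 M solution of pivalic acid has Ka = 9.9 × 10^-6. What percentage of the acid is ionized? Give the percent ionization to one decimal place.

(CH3)3CCOOH ⇌ (CH3)3CCOO- + H+; let x = [H+] at equilibrium.
x ≈ √(Ka·C₀) = √(9.9 × 10^-6 × 0.267) = 1.63 × 10^-3 M
Fraction ionized = 1.63 × 10^-3 / 0.267 = 0.0061 → 0.6%

0.6%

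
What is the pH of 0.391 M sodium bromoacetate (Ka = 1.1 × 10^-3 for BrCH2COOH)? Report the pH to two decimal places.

BrCH2COO- is the conjugate base of the weak acid BrCH2COOH.
Kb = Kw/Ka = 1.0×10^-14 / 1.1 × 10^-3 = 9.09 × 10^-12
Kb = x²/(0.391 − x) = 9.09 × 10^-12
Since Kb ≪ C₀, x ≈ √(Kb·C₀) = 1.89 × 10^-6 M.
Check: 0.00048% ionized — well under 5%, approximation valid.
pOH = 5.72, so pH = 14.00 − pOH = 8.28

pH = 8.28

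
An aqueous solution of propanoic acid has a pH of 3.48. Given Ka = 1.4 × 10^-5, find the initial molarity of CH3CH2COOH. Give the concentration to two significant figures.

C₀ = 8.2 × 10^-3 M

[H+] = 10^(-3.48) = 3.31 × 10^-4 M = x
Ka = x²/(C₀ − x) ⇒ C₀ = x + x²/Ka
C₀ = 3.31 × 10^-4 + (3.31 × 10^-4)²/(1.4 × 10^-5) = 8.16 × 10^-3 M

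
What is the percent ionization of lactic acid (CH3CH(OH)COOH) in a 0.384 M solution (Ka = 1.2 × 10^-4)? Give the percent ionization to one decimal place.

1.8%

CH3CH(OH)COOH ⇌ CH3CH(OH)COO- + H+; let x = [H+] at equilibrium.
x ≈ √(Ka·C₀) = √(1.2 × 10^-4 × 0.384) = 6.79 × 10^-3 M
Fraction ionized = 6.79 × 10^-3 / 0.384 = 0.0177 → 1.8%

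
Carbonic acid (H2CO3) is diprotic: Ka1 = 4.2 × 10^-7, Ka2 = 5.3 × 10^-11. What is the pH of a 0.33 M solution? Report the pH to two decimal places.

pH = 3.43

Since Ka1 ≫ Ka2, the first ionization dominates [H+].
Ka1 = x²/(0.33 − x) = 4.2 × 10^-7
x ≈ √(4.2 × 10^-7 × 0.33) = 3.72 × 10^-4 M
pH = −log(3.72 × 10^-4) = 3.43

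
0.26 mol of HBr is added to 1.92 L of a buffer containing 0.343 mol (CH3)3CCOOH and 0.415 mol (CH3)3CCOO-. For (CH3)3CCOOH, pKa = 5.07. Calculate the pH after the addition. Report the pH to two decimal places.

pH = 4.48

Added H+ converts (CH3)3CCOO- to (CH3)3CCOOH: (CH3)3CCOOH → 0.603 mol, (CH3)3CCOO- → 0.155 mol.
pH = pKa + log(n_(CH3)3CCOO-/n_(CH3)3CCOOH) = 5.07 + log(0.155/0.603) = 5.07 + (-0.590)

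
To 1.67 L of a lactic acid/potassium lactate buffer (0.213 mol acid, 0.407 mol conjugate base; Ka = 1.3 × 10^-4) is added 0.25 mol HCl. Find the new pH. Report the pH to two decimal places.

pH = 3.42

Added H+ converts CH3CH(OH)COO- to CH3CH(OH)COOH: CH3CH(OH)COOH → 0.463 mol, CH3CH(OH)COO- → 0.157 mol.
pKa = −log(1.3 × 10^-4) = 3.886
Henderson–Hasselbalch with mole ratio 0.157/0.463: pH = 3.886 + (-0.470)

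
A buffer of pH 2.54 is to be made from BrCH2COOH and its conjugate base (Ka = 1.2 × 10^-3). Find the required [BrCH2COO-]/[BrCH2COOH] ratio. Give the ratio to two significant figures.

ratio = 0.42

pKa = -log(1.2 × 10^-3) = 2.921
pH = pKa + log(r) ⇒ log(r) = 2.54 − 2.921 = -0.381
r = [BrCH2COO-]/[BrCH2COOH] = 10^(-0.381) = 0.416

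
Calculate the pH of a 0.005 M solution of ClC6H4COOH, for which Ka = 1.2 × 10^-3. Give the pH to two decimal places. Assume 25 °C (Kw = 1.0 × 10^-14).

ClC6H4COOH ⇌ ClC6H4COO- + H+
Ka = [H+]²/(0.005 − [H+]) = 1.2 × 10^-3
[H+] is not negligible relative to C₀; solve [H+]² + 0.0012·[H+] − 6e-06 = 0.
[H+] = (−Ka + √(Ka² + 4·Ka·C₀))/2 = 1.92 × 10^-3 M
pH = −log[H+] = −log(1.92 × 10^-3) = 2.72

pH = 2.72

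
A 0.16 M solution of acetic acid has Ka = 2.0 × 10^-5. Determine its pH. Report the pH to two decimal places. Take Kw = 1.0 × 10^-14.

pH = 2.75

CH3COOH ⇌ CH3COO- + H+
Ka = [H+]²/(0.16 − [H+]) = 2.0 × 10^-5
Assume [H+] ≪ 0.16: [H+] ≈ √(2.0 × 10^-5 × 0.16) = 1.79 × 10^-3 M
Check: 1.1% ionized — well under 5%, approximation valid.
pH = −log[H+] = −log(1.79 × 10^-3) = 2.75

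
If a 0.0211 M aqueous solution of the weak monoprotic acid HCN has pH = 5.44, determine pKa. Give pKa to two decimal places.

pKa = 9.20

[H+] = 10^(-5.44) = 3.63 × 10^-6 M
At equilibrium [HA] = 0.0211 − 3.63 × 10^-6 = 2.11 × 10^-2 M
Ka = [H+][A-]/[HA] = (3.63 × 10^-6)² / 2.11 × 10^-2 = 6.24 × 10^-10
pKa = -log(6.24 × 10^-10) = 9.20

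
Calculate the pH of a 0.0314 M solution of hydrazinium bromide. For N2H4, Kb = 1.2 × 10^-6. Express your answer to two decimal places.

N2H5+ is the conjugate acid of the weak base N2H4.
Ka = Kw/Kb = 1.0×10^-14 / 1.2 × 10^-6 = 8.33 × 10^-9
Ka = [H+]²/(0.0314 − [H+]) = 8.33 × 10^-9
Assume [H+] ≪ 0.0314: [H+] ≈ √(8.33 × 10^-9 × 0.0314) = 1.62 × 10^-5 M
pH = −log(1.62 × 10^-5) = 4.79

pH = 4.79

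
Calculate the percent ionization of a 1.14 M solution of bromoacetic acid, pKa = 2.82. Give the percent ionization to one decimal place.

BrCH2COOH ⇌ BrCH2COO- + H+; let x = [H+] at equilibrium.
Ka = 10^(−2.82) = 1.51 × 10^-3
x ≈ √(Ka·C₀) = √(1.51 × 10^-3 × 1.14) = 4.15 × 10^-2 M
Fraction ionized = 4.15 × 10^-2 / 1.14 = 0.0364 → 3.6%

3.6%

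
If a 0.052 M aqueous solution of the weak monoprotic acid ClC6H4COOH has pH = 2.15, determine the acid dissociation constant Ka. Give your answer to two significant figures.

[H+] = 10^(-2.15) = 7.08 × 10^-3 M
At equilibrium [HA] = 0.052 − 7.08 × 10^-3 = 4.49 × 10^-2 M
Ka = [H+][A-]/[HA] = (7.08 × 10^-3)² / 4.49 × 10^-2 = 1.1 × 10^-3

Ka = 1.1 × 10^-3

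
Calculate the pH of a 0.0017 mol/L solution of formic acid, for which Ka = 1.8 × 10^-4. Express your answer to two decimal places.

pH = 3.33

HCOOH ⇌ HCOO- + H+
From the ICE table, Ka = x²/(0.0017 − x) = 1.8 × 10^-4.
x is not negligible relative to C₀; solve x² + 0.00018·x − 3.06e-07 = 0.
x = [−0.00018 + √(0.00018² + 1.22e-06)]/2 = 4.70 × 10^-4 M
pH = −log(4.70 × 10^-4) = 3.33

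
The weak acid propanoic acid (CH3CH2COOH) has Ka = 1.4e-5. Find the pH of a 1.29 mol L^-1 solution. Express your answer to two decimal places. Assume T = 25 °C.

pH = 2.37

CH3CH2COOH ⇌ CH3CH2COO- + H+
Let x = [H+] at equilibrium. Ka = x²/(1.29 − x).
Neglecting x in the denominator: x = √(1.4 × 10^-5 × 1.29) = 4.25 × 10^-3 M
Check: 0.33% ionized — well under 5%, approximation valid.
pH = −log[H+] = −log(4.25 × 10^-3) = 2.37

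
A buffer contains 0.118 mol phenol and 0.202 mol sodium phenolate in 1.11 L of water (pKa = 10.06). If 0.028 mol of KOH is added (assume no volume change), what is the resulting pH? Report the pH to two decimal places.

After neutralization: n(C6H5OH) = 0.09 mol, n(C6H5O-) = 0.23 mol.
pH = pKa + log([A⁻]/[HA]) = 10.06 + log(0.23/0.09) = 10.06 +0.407

pH = 10.47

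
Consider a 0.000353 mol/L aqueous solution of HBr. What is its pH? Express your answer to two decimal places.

HBr is a strong acid and dissociates completely, so [H+] = 0.000353 M.
pH = -log(0.000353) = 3.45

pH = 3.45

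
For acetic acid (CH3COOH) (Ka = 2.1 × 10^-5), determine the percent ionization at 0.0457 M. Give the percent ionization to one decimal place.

2.1%

CH3COOH ⇌ CH3COO- + H+; let x = [H+] at equilibrium.
x ≈ √(Ka·C₀) = √(2.1 × 10^-5 × 0.0457) = 9.80 × 10^-4 M
% ionization = x/C₀ × 100% = 9.80 × 10^-4/0.0457 × 100% = 2.1%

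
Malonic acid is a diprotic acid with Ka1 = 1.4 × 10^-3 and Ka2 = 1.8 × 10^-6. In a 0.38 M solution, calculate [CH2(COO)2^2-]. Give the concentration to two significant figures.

First ionization gives [H+] ≈ [CH2(COOH)COO-] = 2.24 × 10^-2 M.
Second step: Ka2 = [H+][CH2(COO)2^2-]/[CH2(COOH)COO-] ≈ [CH2(COO)2^2-] (since [H+] ≈ [CH2(COOH)COO-]).
So [CH2(COO)2^2-] ≈ Ka2.

1.8 × 10^-6 M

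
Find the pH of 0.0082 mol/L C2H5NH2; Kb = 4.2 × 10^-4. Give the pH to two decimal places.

pH = 11.22

C2H5NH2 + H2O ⇌ C2H5NH3+ + OH-
From the ICE table, Kb = [OH-]²/(0.0082 − [OH-]) = 4.2 × 10^-4.
Here C₀/Kb ≈ 19.5, so the small-[OH-] approximation fails. Use the quadratic:
[OH-] = (−Kb + √(Kb² + 4·Kb·C₀))/2 = 1.66 × 10^-3 M
pOH = −log(1.66 × 10^-3) = 2.78; pH = 14.00 − 2.78 = 11.22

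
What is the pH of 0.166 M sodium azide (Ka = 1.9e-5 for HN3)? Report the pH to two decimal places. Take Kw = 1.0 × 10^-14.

pH = 8.97

N3- is the conjugate base of the weak acid HN3.
Kb = Kw/Ka = 1.0×10^-14 / 1.9 × 10^-5 = 5.26 × 10^-10
Let x = [OH-] at equilibrium. Kb = x²/(0.166 − x).
Since Kb ≪ C₀, x ≈ √(Kb·C₀) = 9.34 × 10^-6 M.
pOH = −log(9.34 × 10^-6) = 5.03; pH = 14.00 − 5.03 = 8.97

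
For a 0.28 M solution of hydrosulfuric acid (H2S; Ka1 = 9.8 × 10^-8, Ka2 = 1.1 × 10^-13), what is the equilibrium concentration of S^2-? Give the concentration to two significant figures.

1.1 × 10^-13 M

First ionization gives [H+] ≈ [HS-] = 1.66 × 10^-4 M.
Second step: Ka2 = [H+][S^2-]/[HS-] ≈ [S^2-] (since [H+] ≈ [HS-]).
So [S^2-] ≈ Ka2.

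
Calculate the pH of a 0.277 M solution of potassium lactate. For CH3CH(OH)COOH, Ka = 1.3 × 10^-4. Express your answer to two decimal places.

pH = 8.66

CH3CH(OH)COO- is the conjugate base of the weak acid CH3CH(OH)COOH.
Kb = Kw/Ka = 1.0×10^-14 / 1.3 × 10^-4 = 7.69 × 10^-11
Let x = [OH-] at equilibrium. Kb = x²/(0.277 − x).
Since Kb ≪ C₀, x ≈ √(Kb·C₀) = 4.62 × 10^-6 M.
Check: 0.0017% ionized — well under 5%, approximation valid.
pOH = −log(4.62 × 10^-6) = 5.34; pH = 14.00 − 5.34 = 8.66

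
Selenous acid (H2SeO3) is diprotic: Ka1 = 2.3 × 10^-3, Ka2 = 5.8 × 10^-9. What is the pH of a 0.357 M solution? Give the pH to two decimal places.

Ka1 ≫ Ka2, so treat the first dissociation as the only significant source of H+.
Ka1 = x²/(0.357 − x) = 2.3 × 10^-3
Solving the quadratic: x = (−Ka1 + √(Ka1² + 4·Ka1·C₀))/2 = 2.75 × 10^-2 M
pH = −log(2.75 × 10^-2) = 1.56

pH = 1.56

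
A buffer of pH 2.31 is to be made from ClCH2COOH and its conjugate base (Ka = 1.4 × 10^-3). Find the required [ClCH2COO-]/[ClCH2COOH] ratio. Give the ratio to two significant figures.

pKa = -log(1.4 × 10^-3) = 2.854
pH = pKa + log(r) ⇒ log(r) = 2.31 − 2.854 = -0.544
r = [ClCH2COO-]/[ClCH2COOH] = 10^(-0.544) = 0.286

ratio = 0.29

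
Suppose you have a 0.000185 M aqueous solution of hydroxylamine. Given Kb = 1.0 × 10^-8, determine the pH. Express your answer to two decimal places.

NH2OH + H2O ⇌ NH3OH+ + OH-
Kb = [OH-]²/(0.000185 − [OH-]) = 1.0 × 10^-8
Since Kb ≪ C₀, [OH-] ≈ √(Kb·C₀) = 1.36 × 10^-6 M.
pOH = −log(1.36 × 10^-6) = 5.87; pH = 14.00 − 5.87 = 8.13

pH = 8.13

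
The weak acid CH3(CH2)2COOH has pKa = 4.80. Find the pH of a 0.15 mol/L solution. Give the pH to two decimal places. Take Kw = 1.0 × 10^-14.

CH3(CH2)2COOH ⇌ CH3(CH2)2COO- + H+
Ka = 10^(−4.80) = 1.58 × 10^-5
From the ICE table, Ka = [H+]²/(0.15 − [H+]) = 1.58 × 10^-5.
Neglecting [H+] in the denominator: [H+] = √(1.58 × 10^-5 × 0.15) = 1.54 × 10^-3 M
([H+]/C₀ = 1% < 5%, so the approximation holds.)
pH = −log(1.54 × 10^-3) = 2.81

pH = 2.81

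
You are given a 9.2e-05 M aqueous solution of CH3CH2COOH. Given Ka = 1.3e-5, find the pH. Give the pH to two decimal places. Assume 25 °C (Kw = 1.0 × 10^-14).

CH3CH2COOH ⇌ CH3CH2COO- + H+
Let x = [H+] at equilibrium. Ka = x²/(9.2e-05 − x).
The 5% rule fails; solving x² + Ka·x − Ka·C₀ = 0 exactly:
x = (−Ka + √(Ka² + 4·Ka·C₀))/2 = 2.87 × 10^-5 M
pH = −log(2.87 × 10^-5) = 4.54

pH = 4.54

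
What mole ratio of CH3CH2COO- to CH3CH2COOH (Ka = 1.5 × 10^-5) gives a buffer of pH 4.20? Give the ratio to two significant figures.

ratio = 0.24

pKa = -log(1.5 × 10^-5) = 4.824
pH = pKa + log(r) ⇒ log(r) = 4.20 − 4.824 = -0.624
r = [CH3CH2COO-]/[CH3CH2COOH] = 10^(-0.624) = 0.238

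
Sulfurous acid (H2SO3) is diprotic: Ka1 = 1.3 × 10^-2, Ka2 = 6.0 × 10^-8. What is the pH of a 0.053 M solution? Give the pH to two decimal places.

Ka1 ≫ Ka2, so treat the first dissociation as the only significant source of H+.
Ka1 = x²/(0.053 − x) = 1.3 × 10^-2
Solving the quadratic: x = (−Ka1 + √(Ka1² + 4·Ka1·C₀))/2 = 2.05 × 10^-2 M
pH = −log(2.05 × 10^-2) = 1.69

pH = 1.69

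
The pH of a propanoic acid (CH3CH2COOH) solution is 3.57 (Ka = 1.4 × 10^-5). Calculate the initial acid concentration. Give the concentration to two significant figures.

C₀ = 5.4 × 10^-3 M

[H+] = 10^(-3.57) = 2.69 × 10^-4 M = x
Ka = x²/(C₀ − x) ⇒ C₀ = x + x²/Ka
C₀ = 2.69 × 10^-4 + (2.69 × 10^-4)²/(1.4 × 10^-5) = 5.44 × 10^-3 M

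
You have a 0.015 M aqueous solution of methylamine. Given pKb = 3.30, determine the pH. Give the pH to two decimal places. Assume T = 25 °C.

CH3NH2 + H2O ⇌ CH3NH3+ + OH-
Kb = 10^(−3.30) = 5.01 × 10^-4
Let x = [OH-] at equilibrium. Kb = x²/(0.015 − x).
Here C₀/Kb ≈ 29.9, so the small-x approximation fails. Use the quadratic:
x = [−0.000501 + √(0.000501² + 3.01e-05)]/2 = 2.50 × 10^-3 M
pOH = −log(2.50 × 10^-3) = 2.60; pH = 14.00 − 2.60 = 11.40

pH = 11.40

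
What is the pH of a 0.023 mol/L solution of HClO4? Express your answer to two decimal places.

HClO4 is a strong acid and dissociates completely, so [H+] = 0.023 M.
pH = -log(0.023) = 1.64

pH = 1.64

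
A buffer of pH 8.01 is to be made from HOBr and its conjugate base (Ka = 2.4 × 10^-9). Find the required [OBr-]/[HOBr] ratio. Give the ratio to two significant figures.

ratio = 0.25

pKa = -log(2.4 × 10^-9) = 8.620
pH = pKa + log(r) ⇒ log(r) = 8.01 − 8.620 = -0.610
r = [OBr-]/[HOBr] = 10^(-0.610) = 0.245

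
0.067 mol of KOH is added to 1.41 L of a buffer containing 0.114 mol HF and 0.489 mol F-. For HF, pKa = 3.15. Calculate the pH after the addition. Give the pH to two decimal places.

pH = 4.22

After neutralization: n(HF) = 0.047 mol, n(F-) = 0.556 mol.
pH = pKa + log(n_F-/n_HF) = 3.15 + log(0.556/0.047) = 3.15 + (+1.073)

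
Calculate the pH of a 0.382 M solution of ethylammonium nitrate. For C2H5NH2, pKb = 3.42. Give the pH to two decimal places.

C2H5NH3+ is the conjugate acid of the weak base C2H5NH2.
Kb = 10^(−3.42) = 3.80 × 10^-4
Ka = Kw/Kb = 1.0×10^-14 / 3.80 × 10^-4 = 2.63 × 10^-11
Ka = [H+]²/(0.382 − [H+]) = 2.63 × 10^-11
Assume [H+] ≪ 0.382: [H+] ≈ √(2.63 × 10^-11 × 0.382) = 3.17 × 10^-6 M
Check: 0.00083% ionized — well under 5%, approximation valid.
pH = −log[H+] = −log(3.17 × 10^-6) = 5.50

pH = 5.50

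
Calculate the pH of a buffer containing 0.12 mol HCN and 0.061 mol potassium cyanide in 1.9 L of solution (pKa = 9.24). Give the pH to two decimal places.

pH = 8.95

pH = pKa + log([A⁻]/[HA]) = 9.24 + log(0.061/0.12)
pH = 9.24 + (-0.294) = 8.95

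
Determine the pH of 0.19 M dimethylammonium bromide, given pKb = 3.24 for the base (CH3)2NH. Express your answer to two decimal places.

pH = 5.74

(CH3)2NH2+ is the conjugate acid of the weak base (CH3)2NH.
Kb = 10^(−3.24) = 5.75 × 10^-4
Ka = Kw/Kb = 1.0×10^-14 / 5.75 × 10^-4 = 1.74 × 10^-11
From the ICE table, Ka = [H+]²/(0.19 − [H+]) = 1.74 × 10^-11.
Since Ka ≪ C₀, [H+] ≈ √(Ka·C₀) = 1.82 × 10^-6 M.
Check: 0.00096% ionized — well under 5%, approximation valid.
pH = −log(1.82 × 10^-6) = 5.74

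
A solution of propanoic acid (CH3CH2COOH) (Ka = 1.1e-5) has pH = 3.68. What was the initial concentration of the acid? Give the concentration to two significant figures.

[H+] = 10^(-3.68) = 2.09 × 10^-4 M = x
Ka = x²/(C₀ − x) ⇒ C₀ = x + x²/Ka
C₀ = 2.09 × 10^-4 + (2.09 × 10^-4)²/(1.1 × 10^-5) = 4.18 × 10^-3 M

C₀ = 4.2 × 10^-3 M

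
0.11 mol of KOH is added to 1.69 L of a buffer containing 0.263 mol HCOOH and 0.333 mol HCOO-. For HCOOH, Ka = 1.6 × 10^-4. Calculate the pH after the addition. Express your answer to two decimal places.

OH- converts HCOOH to HCOO-: HCOOH → 0.153 mol, HCOO- → 0.443 mol.
pKa = −log(1.6 × 10^-4) = 3.796
Henderson–Hasselbalch with mole ratio 0.443/0.153: pH = 3.796 + (+0.462)

pH = 4.26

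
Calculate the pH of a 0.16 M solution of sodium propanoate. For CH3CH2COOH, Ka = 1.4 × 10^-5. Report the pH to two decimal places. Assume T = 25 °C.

CH3CH2COO- is the conjugate base of the weak acid CH3CH2COOH.
Kb = Kw/Ka = 1.0×10^-14 / 1.4 × 10^-5 = 7.14 × 10^-10
Kb = x²/(0.16 − x) = 7.14 × 10^-10
Assume x ≪ 0.16: x ≈ √(7.14 × 10^-10 × 0.16) = 1.07 × 10^-5 M
(x/C₀ = 0.0067% < 5%, so the approximation holds.)
pOH = 4.97, so pH = 14.00 − pOH = 9.03

pH = 9.03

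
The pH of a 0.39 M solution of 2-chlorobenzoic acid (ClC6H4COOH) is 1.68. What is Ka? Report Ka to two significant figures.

Ka = 1.2 × 10^-3

[H+] = 10^(-1.68) = 2.09 × 10^-2 M
At equilibrium [HA] = 0.39 − 2.09 × 10^-2 = 3.69 × 10^-1 M
Ka = [H+][A-]/[HA] = (2.09 × 10^-2)² / 3.69 × 10^-1 = 1.2 × 10^-3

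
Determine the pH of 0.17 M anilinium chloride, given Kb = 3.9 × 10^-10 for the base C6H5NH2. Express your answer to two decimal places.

C6H5NH3+ is the conjugate acid of the weak base C6H5NH2.
Ka = Kw/Kb = 1.0×10^-14 / 3.9 × 10^-10 = 2.56 × 10^-5
From the ICE table, Ka = x²/(0.17 − x) = 2.56 × 10^-5.
Neglecting x in the denominator: x = √(2.56 × 10^-5 × 0.17) = 2.09 × 10^-3 M
pH = −log(2.09 × 10^-3) = 2.68

pH = 2.68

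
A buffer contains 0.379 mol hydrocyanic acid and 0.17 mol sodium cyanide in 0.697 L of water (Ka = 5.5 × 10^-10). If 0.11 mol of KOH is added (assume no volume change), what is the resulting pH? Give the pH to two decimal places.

OH- converts HCN to CN-: HCN → 0.269 mol, CN- → 0.28 mol.
pKa = −log(5.5 × 10^-10) = 9.260
pH = pKa + log([A⁻]/[HA]) = 9.260 + log(0.28/0.269) = 9.260 +0.017

pH = 9.28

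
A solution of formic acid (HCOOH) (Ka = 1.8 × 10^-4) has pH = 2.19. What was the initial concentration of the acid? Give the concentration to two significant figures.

C₀ = 2.4 × 10^-1 M

[H+] = 10^(-2.19) = 6.46 × 10^-3 M = x
Ka = x²/(C₀ − x) ⇒ C₀ = x + x²/Ka
C₀ = 6.46 × 10^-3 + (6.46 × 10^-3)²/(1.8 × 10^-4) = 2.38 × 10^-1 M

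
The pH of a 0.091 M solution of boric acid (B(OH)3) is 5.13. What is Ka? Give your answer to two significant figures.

Ka = 6.0 × 10^-10

[H+] = 10^(-5.13) = 7.41 × 10^-6 M
At equilibrium [HA] = 0.091 − 7.41 × 10^-6 = 9.10 × 10^-2 M
Ka = [H+][A-]/[HA] = (7.41 × 10^-6)² / 9.10 × 10^-2 = 6.0 × 10^-10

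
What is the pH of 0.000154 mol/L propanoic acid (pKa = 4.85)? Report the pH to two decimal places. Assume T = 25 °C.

CH3CH2COOH ⇌ CH3CH2COO- + H+
Ka = 10^(−4.85) = 1.41 × 10^-5
Ka = [H+]²/(0.000154 − [H+]) = 1.41 × 10^-5
[H+] is not negligible relative to C₀; solve [H+]² + 1.41e-05·[H+] − 2.17e-09 = 0.
[H+] = (−Ka + √(Ka² + 4·Ka·C₀))/2 = 4.01 × 10^-5 M
pH = −log(4.01 × 10^-5) = 4.40

pH = 4.40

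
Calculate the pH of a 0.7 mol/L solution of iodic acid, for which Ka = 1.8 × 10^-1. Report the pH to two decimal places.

pH = 0.56

HIO3 ⇌ IO3- + H+
From the ICE table, Ka = [H+]²/(0.7 − [H+]) = 1.8 × 10^-1.
Here C₀/Ka ≈ 3.89, so the small-[H+] approximation fails. Use the quadratic:
[H+] = [−0.18 + √(0.18² + 0.504)]/2 = 2.76 × 10^-1 M
pH = −log(2.76 × 10^-1) = 0.56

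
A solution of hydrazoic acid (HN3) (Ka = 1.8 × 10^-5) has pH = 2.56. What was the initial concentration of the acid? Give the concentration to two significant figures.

[H+] = 10^(-2.56) = 2.75 × 10^-3 M = x
Ka = x²/(C₀ − x) ⇒ C₀ = x + x²/Ka
C₀ = 2.75 × 10^-3 + (2.75 × 10^-3)²/(1.8 × 10^-5) = 4.23 × 10^-1 M

C₀ = 4.2 × 10^-1 M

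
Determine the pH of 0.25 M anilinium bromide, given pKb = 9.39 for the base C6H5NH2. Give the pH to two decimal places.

C6H5NH3+ is the conjugate acid of the weak base C6H5NH2.
Kb = 10^(−9.39) = 4.07 × 10^-10
Ka = Kw/Kb = 1.0×10^-14 / 4.07 × 10^-10 = 2.46 × 10^-5
From the ICE table, Ka = [H+]²/(0.25 − [H+]) = 2.46 × 10^-5.
Since Ka ≪ C₀, [H+] ≈ √(Ka·C₀) = 2.48 × 10^-3 M.
([H+]/C₀ = 0.99% < 5%, so the approximation holds.)
pH = −log[H+] = −log(2.48 × 10^-3) = 2.61

pH = 2.61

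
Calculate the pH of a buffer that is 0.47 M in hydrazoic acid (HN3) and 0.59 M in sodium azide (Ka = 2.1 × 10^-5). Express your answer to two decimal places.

pKa = −log(2.1 × 10^-5) = 4.678
Using pH = pKa + log([base]/[acid]) with [base]/[acid] = 0.59/0.47:
pH = 4.678 + (+0.099) = 4.78

pH = 4.78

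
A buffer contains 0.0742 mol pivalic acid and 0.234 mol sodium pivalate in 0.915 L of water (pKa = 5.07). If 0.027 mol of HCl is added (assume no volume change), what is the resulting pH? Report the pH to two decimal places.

Added H+ converts (CH3)3CCOO- to (CH3)3CCOOH: (CH3)3CCOOH → 0.101 mol, (CH3)3CCOO- → 0.207 mol.
pH = pKa + log([A⁻]/[HA]) = 5.07 + log(0.207/0.101) = 5.07 +0.312

pH = 5.38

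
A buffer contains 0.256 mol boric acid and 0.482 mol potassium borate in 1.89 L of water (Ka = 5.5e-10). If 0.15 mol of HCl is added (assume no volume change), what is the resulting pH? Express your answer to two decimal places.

Added H+ converts B(OH)4- to B(OH)3: B(OH)3 → 0.406 mol, B(OH)4- → 0.332 mol.
pKa = −log(5.5 × 10^-10) = 9.260
pH = pKa + log(n_B(OH)4-/n_B(OH)3) = 9.260 + log(0.332/0.406) = 9.260 + (-0.087)

pH = 9.17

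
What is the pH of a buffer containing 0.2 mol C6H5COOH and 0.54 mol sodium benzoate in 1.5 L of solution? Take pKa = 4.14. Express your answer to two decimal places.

Henderson–Hasselbalch: pH = pKa + log([C6H5COO-]/[C6H5COOH]) = 4.14 + log(0.54/0.2)
pH = 4.14 + (+0.431) = 4.57

pH = 4.57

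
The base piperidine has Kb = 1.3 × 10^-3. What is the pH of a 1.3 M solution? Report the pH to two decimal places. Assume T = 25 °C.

C5H10NH + H2O ⇌ C5H10NH2+ + OH-
Kb = x²/(1.3 − x) = 1.3 × 10^-3
Neglecting x in the denominator: x = √(1.3 × 10^-3 × 1.3) = 4.11 × 10^-2 M
pOH = −log(4.11 × 10^-2) = 1.39; pH = 14.00 − 1.39 = 12.61

pH = 12.61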